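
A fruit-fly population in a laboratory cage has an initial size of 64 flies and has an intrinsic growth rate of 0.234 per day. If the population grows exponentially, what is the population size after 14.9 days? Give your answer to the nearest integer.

2091 flies

N(t) = N₀·e^(rt) = 64 × e^(0.234×14.9) = 64 × e^3.487.
e^3.487 ≈ 32.675, so N ≈ 64 × 32.675 = 2091.18.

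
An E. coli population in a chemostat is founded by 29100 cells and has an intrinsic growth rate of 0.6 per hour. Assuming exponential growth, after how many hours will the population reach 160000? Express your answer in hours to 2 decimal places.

Set N₀·e^(rt) = 160000: e^(0.6·t) = 160000/29100 = 5.4983.
0.6·t = ln(5.4983) = 1.7044, so t = 1.7044/0.6 = 2.8407.

2.84 hours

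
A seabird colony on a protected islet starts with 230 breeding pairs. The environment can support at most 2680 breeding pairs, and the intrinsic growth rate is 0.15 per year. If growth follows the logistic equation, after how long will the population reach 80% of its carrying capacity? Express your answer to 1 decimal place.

A = (K − N₀)/N₀ = (2680 − 230)/230 = 10.652.
Solve 2680/(1 + 10.652·e^(−0.15t)) = 2144: 1 + 10.652·e^(−0.15t) = 1.25, so e^(−0.15t) = 0.0234694.
−0.15·t = ln(0.0234694) = -3.7521, so t = 3.7521/0.15 = 25.014.

25.0 years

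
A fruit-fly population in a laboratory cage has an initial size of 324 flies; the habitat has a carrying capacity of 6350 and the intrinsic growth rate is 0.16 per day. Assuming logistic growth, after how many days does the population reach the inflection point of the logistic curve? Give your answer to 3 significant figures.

Logistic growth is fastest at N = K/2 = 3175.
A = (K − N₀)/N₀ = 18.599. Set K/(1 + A·e^(−rt)) = K/2 → A·e^(−rt) = 1.
e^(−0.16t) = 1/18.599 = 0.053767, so t = ln(18.599)/0.16 = 2.9231/0.16 = 18.269.

18.3 days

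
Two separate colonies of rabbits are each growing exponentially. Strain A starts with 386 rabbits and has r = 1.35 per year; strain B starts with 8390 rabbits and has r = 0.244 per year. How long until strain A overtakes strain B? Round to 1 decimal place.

2.8 years

Set 386·e^(1.35t) = 8390·e^(0.244t).
e^((1.35 − 0.244)t) = 8390/386 → e^(1.106·t) = 21.736.
1.106·t = ln(21.736) = 3.079, so t = 3.079/1.106 = 2.7839.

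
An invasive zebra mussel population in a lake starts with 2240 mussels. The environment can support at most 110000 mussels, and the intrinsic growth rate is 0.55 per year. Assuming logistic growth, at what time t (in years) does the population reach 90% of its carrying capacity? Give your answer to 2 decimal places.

A = (K − N₀)/N₀ = (110000 − 2240)/2240 = 48.107.
Solve 110000/(1 + 48.107·e^(−0.55t)) = 99000: 1 + 48.107·e^(−0.55t) = 1.1111, so e^(−0.55t) = 0.00230966.
−0.55·t = ln(0.00230966) = -6.0707, so t = 6.0707/0.55 = 11.038.

11.04 years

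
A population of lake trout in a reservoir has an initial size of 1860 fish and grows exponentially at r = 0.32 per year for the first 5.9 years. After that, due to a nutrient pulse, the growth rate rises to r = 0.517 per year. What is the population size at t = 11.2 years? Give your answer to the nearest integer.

190314 fish

Phase 1: N(5.9) = 1860·e^(0.32×5.9) = 1860·e^1.888 = 12287.4.
Phase 2 runs for 11.2 − 5.9 = 5.3 years at r = 0.517.
N(11.2) = 12287.4·e^(0.517×5.3) = 12287.4·e^2.74 = 190314.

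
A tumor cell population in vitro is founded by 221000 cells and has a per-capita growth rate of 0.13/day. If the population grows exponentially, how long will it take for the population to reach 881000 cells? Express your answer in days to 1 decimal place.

Set N₀·e^(rt) = 881000: e^(0.13·t) = 881000/221000 = 3.9864.
0.13·t = ln(3.9864) = 1.3829, so t = 1.3829/0.13 = 10.638.

10.6 days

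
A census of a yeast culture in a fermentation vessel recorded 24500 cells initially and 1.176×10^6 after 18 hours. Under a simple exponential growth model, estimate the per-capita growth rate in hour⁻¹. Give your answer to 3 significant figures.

From N(t) = N₀·e^(rt): e^(r·18) = 1.176×10^6/24500 = 48.
r·18 = ln(48) = 3.8712, so r = 3.8712/18 = 0.21507.

0.215 per hour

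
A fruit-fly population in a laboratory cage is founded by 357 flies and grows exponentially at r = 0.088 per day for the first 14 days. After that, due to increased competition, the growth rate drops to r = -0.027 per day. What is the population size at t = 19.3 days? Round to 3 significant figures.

Phase 1: N(14) = 357·e^(0.088×14) = 357·e^1.232 = 1223.82.
Phase 2 runs for 19.3 − 14 = 5.3 days at r = -0.027.
N(19.3) = 1223.82·e^(-0.027×5.3) = 1223.82·e^-0.1431 = 1060.65.

1060 flies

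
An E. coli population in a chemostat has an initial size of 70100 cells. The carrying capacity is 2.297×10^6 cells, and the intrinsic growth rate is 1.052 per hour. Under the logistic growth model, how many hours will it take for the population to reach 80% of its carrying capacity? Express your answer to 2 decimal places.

A = (K − N₀)/N₀ = (2.297×10^6 − 70100)/70100 = 31.767.
Solve 2.297×10^6/(1 + 31.767·e^(−1.052t)) = 1.8376×10^6: 1 + 31.767·e^(−1.052t) = 1.25, so e^(−1.052t) = 0.00786968.
−1.052·t = ln(0.00786968) = -4.8447, so t = 4.8447/1.052 = 4.6053.

4.61 hours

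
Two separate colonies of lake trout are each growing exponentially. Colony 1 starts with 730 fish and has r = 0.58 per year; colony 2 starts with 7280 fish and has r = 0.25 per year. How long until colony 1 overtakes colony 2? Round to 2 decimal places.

Set 730·e^(0.58t) = 7280·e^(0.25t).
e^((0.58 − 0.25)t) = 7280/730 → e^(0.33·t) = 9.9726.
0.33·t = ln(9.9726) = 2.2998, so t = 2.2998/0.33 = 6.9692.

6.97 years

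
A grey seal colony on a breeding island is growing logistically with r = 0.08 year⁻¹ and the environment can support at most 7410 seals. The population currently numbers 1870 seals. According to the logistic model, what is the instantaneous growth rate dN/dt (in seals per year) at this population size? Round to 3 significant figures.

112 seals per year

dN/dt = rN(1 − N/K) = 0.08 × 1870 × (1 − 1870/7410).
1 − 1870/7410 = 0.74764; dN/dt = 0.08 × 1870 × 0.74764 = 111.85.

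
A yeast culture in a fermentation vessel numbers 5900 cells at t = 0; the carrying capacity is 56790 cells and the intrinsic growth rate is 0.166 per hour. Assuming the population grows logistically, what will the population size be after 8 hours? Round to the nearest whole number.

17283 cells

A = (K − N₀)/N₀ = (56790 − 5900)/5900 = 8.6254.
N(t) = K/(1 + A·e^(−rt)) = 56790/(1 + 8.6254×e^(−0.166×8)).
e^(−1.328) = 0.26501; denominator = 1 + 8.6254×0.26501 = 3.2858.
N = 56790/3.2858 = 17283.5.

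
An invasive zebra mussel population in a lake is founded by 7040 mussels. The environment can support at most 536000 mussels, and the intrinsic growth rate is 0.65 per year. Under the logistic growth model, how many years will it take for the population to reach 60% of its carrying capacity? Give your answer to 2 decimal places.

7.27 years

A = (K − N₀)/N₀ = (536000 − 7040)/7040 = 75.136.
Solve 536000/(1 + 75.136·e^(−0.65t)) = 321600: 1 + 75.136·e^(−0.65t) = 1.6667, so e^(−0.65t) = 0.00887276.
−0.65·t = ln(0.00887276) = -4.7248, so t = 4.7248/0.65 = 7.2689.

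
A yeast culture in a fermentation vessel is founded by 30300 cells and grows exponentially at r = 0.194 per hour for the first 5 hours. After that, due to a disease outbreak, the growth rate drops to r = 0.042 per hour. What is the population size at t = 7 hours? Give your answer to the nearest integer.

Phase 1: N(5) = 30300·e^(0.194×5) = 30300·e^0.97 = 79929.7.
Phase 2 runs for 7 − 5 = 2 hours at r = 0.042.
N(7) = 79929.7·e^(0.042×2) = 79929.7·e^0.084 = 86933.9.

86934 cells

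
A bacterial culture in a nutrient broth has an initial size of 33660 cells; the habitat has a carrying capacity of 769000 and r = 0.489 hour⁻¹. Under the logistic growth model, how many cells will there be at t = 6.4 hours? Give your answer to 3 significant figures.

393000 cells

A = (K − N₀)/N₀ = (769000 − 33660)/33660 = 21.846.
N(t) = K/(1 + A·e^(−rt)) = 769000/(1 + 21.846×e^(−0.489×6.4)).
e^(−3.13) = 0.043735; denominator = 1 + 21.846×0.043735 = 1.9554.
N = 769000/1.9554 = 393261.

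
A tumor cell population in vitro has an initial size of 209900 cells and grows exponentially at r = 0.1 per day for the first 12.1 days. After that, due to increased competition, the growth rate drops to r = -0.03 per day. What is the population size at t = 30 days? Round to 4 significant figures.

Phase 1: N(12.1) = 209900·e^(0.1×12.1) = 209900·e^1.21 = 703896.
Phase 2 runs for 30 − 12.1 = 17.9 days at r = -0.03.
N(30) = 703896·e^(-0.03×17.9) = 703896·e^-0.537 = 411427.

411400 cells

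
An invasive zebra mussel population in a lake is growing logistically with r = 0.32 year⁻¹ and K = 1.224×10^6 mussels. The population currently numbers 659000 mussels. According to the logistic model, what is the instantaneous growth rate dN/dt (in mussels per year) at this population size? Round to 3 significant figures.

dN/dt = rN(1 − N/K) = 0.32 × 659000 × (1 − 659000/1.224×10^6).
1 − 659000/1.224×10^6 = 0.4616; dN/dt = 0.32 × 659000 × 0.4616 = 97342.

97300 mussels per year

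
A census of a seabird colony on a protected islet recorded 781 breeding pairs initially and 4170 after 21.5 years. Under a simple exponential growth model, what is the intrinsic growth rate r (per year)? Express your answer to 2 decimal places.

0.08 per year

From N(t) = N₀·e^(rt): e^(r·21.5) = 4170/781 = 5.3393.
r·21.5 = ln(5.3393) = 1.6751, so r = 1.6751/21.5 = 0.077911.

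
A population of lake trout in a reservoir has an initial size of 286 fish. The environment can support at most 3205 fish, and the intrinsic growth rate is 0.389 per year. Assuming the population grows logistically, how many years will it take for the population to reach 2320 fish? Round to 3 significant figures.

A = (K − N₀)/N₀ = (3205 − 286)/286 = 10.206.
Solve 3205/(1 + 10.206·e^(−0.389t)) = 2320: 1 + 10.206·e^(−0.389t) = 1.3815, so e^(−0.389t) = 0.0373755.
−0.389·t = ln(0.0373755) = -3.2867, so t = 3.2867/0.389 = 8.4492.

8.45 years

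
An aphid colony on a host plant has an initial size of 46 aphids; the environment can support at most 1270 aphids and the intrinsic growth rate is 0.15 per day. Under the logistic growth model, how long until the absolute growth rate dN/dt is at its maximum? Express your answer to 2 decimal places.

Logistic growth is fastest at N = K/2 = 635.
A = (K − N₀)/N₀ = 26.609. Set K/(1 + A·e^(−rt)) = K/2 → A·e^(−rt) = 1.
e^(−0.15t) = 1/26.609 = 0.0375817, so t = ln(26.609)/0.15 = 3.2812/0.15 = 21.875.

21.87 days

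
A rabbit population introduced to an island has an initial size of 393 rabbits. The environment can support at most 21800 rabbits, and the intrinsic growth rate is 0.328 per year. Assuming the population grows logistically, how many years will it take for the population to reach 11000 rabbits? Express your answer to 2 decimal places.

12.24 years

A = (K − N₀)/N₀ = (21800 − 393)/393 = 54.471.
Solve 21800/(1 + 54.471·e^(−0.328t)) = 11000: 1 + 54.471·e^(−0.328t) = 1.9818, so e^(−0.328t) = 0.0180247.
−0.328·t = ln(0.0180247) = -4.016, so t = 4.016/0.328 = 12.244.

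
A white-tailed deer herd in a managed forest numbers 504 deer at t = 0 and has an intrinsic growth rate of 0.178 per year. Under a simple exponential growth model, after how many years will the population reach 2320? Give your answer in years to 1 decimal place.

8.6 years

Set N₀·e^(rt) = 2320: e^(0.178·t) = 2320/504 = 4.6032.
0.178·t = ln(4.6032) = 1.5267, so t = 1.5267/0.178 = 8.5772.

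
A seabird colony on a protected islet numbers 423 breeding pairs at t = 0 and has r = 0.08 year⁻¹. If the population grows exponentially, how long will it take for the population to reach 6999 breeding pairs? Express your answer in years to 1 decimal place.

Set N₀·e^(rt) = 6999: e^(0.08·t) = 6999/423 = 16.546.
0.08·t = ln(16.546) = 2.8062, so t = 2.8062/0.08 = 35.077.

35.1 years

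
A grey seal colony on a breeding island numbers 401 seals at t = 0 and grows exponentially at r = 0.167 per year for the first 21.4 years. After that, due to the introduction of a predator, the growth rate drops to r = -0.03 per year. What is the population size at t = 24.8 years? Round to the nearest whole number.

Phase 1: N(21.4) = 401·e^(0.167×21.4) = 401·e^3.574 = 14296.4.
Phase 2 runs for 24.8 − 21.4 = 3.4 years at r = -0.03.
N(24.8) = 14296.4·e^(-0.03×3.4) = 14296.4·e^-0.102 = 12910.1.

12910 seals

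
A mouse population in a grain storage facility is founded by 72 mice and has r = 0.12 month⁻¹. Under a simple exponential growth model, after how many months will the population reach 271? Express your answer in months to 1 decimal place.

11.0 months

Set N₀·e^(rt) = 271: e^(0.12·t) = 271/72 = 3.7639.
0.12·t = ln(3.7639) = 1.3255, so t = 1.3255/0.12 = 11.045.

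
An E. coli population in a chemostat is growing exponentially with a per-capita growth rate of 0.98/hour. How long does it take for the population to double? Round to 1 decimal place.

Doubling time t_d = ln(2)/r = 0.6931/0.98 = 0.70729.

0.7 hours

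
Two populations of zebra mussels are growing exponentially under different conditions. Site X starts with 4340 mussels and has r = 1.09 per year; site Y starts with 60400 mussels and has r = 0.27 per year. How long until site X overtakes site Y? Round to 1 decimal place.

Set 4340·e^(1.09t) = 60400·e^(0.27t).
e^((1.09 − 0.27)t) = 60400/4340 → e^(0.82·t) = 13.917.
0.82·t = ln(13.917) = 2.6331, so t = 2.6331/0.82 = 3.2111.

3.2 years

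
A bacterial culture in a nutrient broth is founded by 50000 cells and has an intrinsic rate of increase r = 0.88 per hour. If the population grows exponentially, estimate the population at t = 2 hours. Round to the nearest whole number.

N(t) = N₀·e^(rt) = 50000 × e^(0.88×2) = 50000 × e^1.76.
e^1.76 ≈ 5.8124, so N ≈ 50000 × 5.8124 = 290622.

290622 cells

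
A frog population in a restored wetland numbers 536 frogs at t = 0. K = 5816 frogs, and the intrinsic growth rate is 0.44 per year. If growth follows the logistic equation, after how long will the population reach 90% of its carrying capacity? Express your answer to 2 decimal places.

10.19 years

A = (K − N₀)/N₀ = (5816 − 536)/536 = 9.8507.
Solve 5816/(1 + 9.8507·e^(−0.44t)) = 5234.4: 1 + 9.8507·e^(−0.44t) = 1.1111, so e^(−0.44t) = 0.0112795.
−0.44·t = ln(0.0112795) = -4.4848, so t = 4.4848/0.44 = 10.193.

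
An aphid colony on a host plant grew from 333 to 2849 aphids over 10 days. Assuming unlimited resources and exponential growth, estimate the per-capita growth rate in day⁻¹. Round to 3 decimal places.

0.215 per day

From N(t) = N₀·e^(rt): e^(r·10) = 2849/333 = 8.5556.
r·10 = ln(8.5556) = 2.1466, so r = 2.1466/10 = 0.21466.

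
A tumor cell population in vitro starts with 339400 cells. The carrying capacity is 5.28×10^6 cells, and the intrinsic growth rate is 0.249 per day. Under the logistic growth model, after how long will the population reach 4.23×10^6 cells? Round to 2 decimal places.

16.35 days

A = (K − N₀)/N₀ = (5.28×10^6 − 339400)/339400 = 14.557.
Solve 5.28×10^6/(1 + 14.557·e^(−0.249t)) = 4.23×10^6: 1 + 14.557·e^(−0.249t) = 1.2482, so e^(−0.249t) = 0.0170522.
−0.249·t = ln(0.0170522) = -4.0715, so t = 4.0715/0.249 = 16.351.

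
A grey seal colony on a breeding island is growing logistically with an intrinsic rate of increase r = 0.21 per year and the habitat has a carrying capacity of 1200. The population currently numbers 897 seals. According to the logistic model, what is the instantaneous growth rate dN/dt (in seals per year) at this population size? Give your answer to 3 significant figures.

47.6 seals per year

dN/dt = rN(1 − N/K) = 0.21 × 897 × (1 − 897/1200).
1 − 897/1200 = 0.2525; dN/dt = 0.21 × 897 × 0.2525 = 47.563.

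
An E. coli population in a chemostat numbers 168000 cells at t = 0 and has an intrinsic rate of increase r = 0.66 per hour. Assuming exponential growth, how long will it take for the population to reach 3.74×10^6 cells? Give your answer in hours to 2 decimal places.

Set N₀·e^(rt) = 3.74×10^6: e^(0.66·t) = 3.74×10^6/168000 = 22.262.
0.66·t = ln(22.262) = 3.1029, so t = 3.1029/0.66 = 4.7013.

4.70 hours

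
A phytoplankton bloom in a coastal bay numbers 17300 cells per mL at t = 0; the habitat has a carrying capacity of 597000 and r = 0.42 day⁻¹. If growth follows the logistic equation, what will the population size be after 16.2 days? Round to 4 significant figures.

575600 cells per mL

A = (K − N₀)/N₀ = (597000 − 17300)/17300 = 33.509.
N(t) = K/(1 + A·e^(−rt)) = 597000/(1 + 33.509×e^(−0.42×16.2)).
e^(−6.804) = 0.0011093; denominator = 1 + 33.509×0.0011093 = 1.0372.
N = 597000/1.0372 = 575604.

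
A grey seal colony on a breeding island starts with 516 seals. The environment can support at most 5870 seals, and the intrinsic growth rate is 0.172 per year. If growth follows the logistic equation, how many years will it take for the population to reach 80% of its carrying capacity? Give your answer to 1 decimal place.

A = (K − N₀)/N₀ = (5870 − 516)/516 = 10.376.
Solve 5870/(1 + 10.376·e^(−0.172t)) = 4696: 1 + 10.376·e^(−0.172t) = 1.25, so e^(−0.172t) = 0.0240941.
−0.172·t = ln(0.0240941) = -3.7258, so t = 3.7258/0.172 = 21.662.

21.7 years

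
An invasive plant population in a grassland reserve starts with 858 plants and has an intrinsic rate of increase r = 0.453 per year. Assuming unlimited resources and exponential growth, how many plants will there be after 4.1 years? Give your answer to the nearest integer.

N(t) = N₀·e^(rt) = 858 × e^(0.453×4.1) = 858 × e^1.857.
e^1.857 ≈ 6.4064, so N ≈ 858 × 6.4064 = 5496.7.

5497 plants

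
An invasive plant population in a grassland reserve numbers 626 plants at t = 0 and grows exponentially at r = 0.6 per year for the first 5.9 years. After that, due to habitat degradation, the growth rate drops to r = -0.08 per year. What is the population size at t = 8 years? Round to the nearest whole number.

18240 plants

Phase 1: N(5.9) = 626·e^(0.6×5.9) = 626·e^3.54 = 21576.3.
Phase 2 runs for 8 − 5.9 = 2.1 years at r = -0.08.
N(8) = 21576.3·e^(-0.08×2.1) = 21576.3·e^-0.168 = 18239.6.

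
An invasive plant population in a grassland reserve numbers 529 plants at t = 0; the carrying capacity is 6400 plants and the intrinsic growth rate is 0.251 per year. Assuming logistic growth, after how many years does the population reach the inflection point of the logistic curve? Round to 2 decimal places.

Logistic growth is fastest at N = K/2 = 3200.
A = (K − N₀)/N₀ = 11.098. Set K/(1 + A·e^(−rt)) = K/2 → A·e^(−rt) = 1.
e^(−0.251t) = 1/11.098 = 0.0901039, so t = ln(11.098)/0.251 = 2.4068/0.251 = 9.5888.

9.59 years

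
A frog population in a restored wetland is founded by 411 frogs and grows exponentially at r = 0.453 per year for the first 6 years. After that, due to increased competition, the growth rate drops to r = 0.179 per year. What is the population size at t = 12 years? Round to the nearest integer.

Phase 1: N(6) = 411·e^(0.453×6) = 411·e^2.718 = 6226.65.
Phase 2 runs for 12 − 6 = 6 years at r = 0.179.
N(12) = 6226.65·e^(0.179×6) = 6226.65·e^1.074 = 18225.8.

18226 frogs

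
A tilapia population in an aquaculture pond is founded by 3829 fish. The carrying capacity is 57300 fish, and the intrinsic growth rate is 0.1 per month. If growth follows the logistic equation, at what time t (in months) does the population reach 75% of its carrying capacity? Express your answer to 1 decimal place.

37.4 months

A = (K − N₀)/N₀ = (57300 − 3829)/3829 = 13.965.
Solve 57300/(1 + 13.965·e^(−0.1t)) = 42975: 1 + 13.965·e^(−0.1t) = 1.3333, so e^(−0.1t) = 0.0238696.
−0.1·t = ln(0.0238696) = -3.7351, so t = 3.7351/0.1 = 37.351.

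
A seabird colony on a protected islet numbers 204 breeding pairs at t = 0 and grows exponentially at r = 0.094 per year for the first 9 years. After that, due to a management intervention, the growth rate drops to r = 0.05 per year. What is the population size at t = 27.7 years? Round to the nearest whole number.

Phase 1: N(9) = 204·e^(0.094×9) = 204·e^0.846 = 475.383.
Phase 2 runs for 27.7 − 9 = 18.7 years at r = 0.05.
N(27.7) = 475.383·e^(0.05×18.7) = 475.383·e^0.935 = 1210.9.

1211 breeding pairs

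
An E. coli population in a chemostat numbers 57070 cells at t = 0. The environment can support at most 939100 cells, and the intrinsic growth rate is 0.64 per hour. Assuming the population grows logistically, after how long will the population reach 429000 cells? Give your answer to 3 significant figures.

A = (K − N₀)/N₀ = (939100 − 57070)/57070 = 15.455.
Solve 939100/(1 + 15.455·e^(−0.64t)) = 429000: 1 + 15.455·e^(−0.64t) = 2.189, so e^(−0.64t) = 0.0769348.
−0.64·t = ln(0.0769348) = -2.5648, so t = 2.5648/0.64 = 4.0075.

4.01 hours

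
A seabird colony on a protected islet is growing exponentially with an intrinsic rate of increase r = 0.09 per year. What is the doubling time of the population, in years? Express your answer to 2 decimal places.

7.70 years

Doubling time t_d = ln(2)/r = 0.6931/0.09 = 7.7016.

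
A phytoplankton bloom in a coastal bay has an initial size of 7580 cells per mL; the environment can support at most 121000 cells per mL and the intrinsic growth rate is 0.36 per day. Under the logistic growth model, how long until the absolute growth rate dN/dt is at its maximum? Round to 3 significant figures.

Logistic growth is fastest at N = K/2 = 60500.
A = (K − N₀)/N₀ = 14.963. Set K/(1 + A·e^(−rt)) = K/2 → A·e^(−rt) = 1.
e^(−0.36t) = 1/14.963 = 0.0668312, so t = ln(14.963)/0.36 = 2.7056/0.36 = 7.5155.

7.52 days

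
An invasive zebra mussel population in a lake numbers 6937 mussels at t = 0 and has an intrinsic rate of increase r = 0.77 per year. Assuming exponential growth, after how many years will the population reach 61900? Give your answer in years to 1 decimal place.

2.8 years

Set N₀·e^(rt) = 61900: e^(0.77·t) = 61900/6937 = 8.9232.
0.77·t = ln(8.9232) = 2.1887, so t = 2.1887/0.77 = 2.8424.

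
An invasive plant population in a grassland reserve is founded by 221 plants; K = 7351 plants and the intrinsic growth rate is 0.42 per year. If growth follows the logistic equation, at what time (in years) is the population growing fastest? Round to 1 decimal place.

Logistic growth is fastest at N = K/2 = 3675.5.
A = (K − N₀)/N₀ = 32.262. Set K/(1 + A·e^(−rt)) = K/2 → A·e^(−rt) = 1.
e^(−0.42t) = 1/32.262 = 0.0309958, so t = ln(32.262)/0.42 = 3.4739/0.42 = 8.2712.

8.3 years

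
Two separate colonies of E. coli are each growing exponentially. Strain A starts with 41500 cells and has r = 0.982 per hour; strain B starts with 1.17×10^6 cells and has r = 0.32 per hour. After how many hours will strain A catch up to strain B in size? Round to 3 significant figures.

5.04 hours

Set 41500·e^(0.982t) = 1.17×10^6·e^(0.32t).
e^((0.982 − 0.32)t) = 1.17×10^6/41500 → e^(0.662·t) = 28.193.
0.662·t = ln(28.193) = 3.3391, so t = 3.3391/0.662 = 5.0439.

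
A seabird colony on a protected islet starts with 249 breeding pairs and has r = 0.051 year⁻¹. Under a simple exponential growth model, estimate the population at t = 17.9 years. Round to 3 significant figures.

N(t) = N₀·e^(rt) = 249 × e^(0.051×17.9) = 249 × e^0.9129.
e^0.9129 ≈ 2.4915, so N ≈ 249 × 2.4915 = 620.393.

620 breeding pairs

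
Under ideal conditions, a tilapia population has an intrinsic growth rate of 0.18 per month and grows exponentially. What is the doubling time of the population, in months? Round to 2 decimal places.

Doubling time t_d = ln(2)/r = 0.6931/0.18 = 3.8508.

3.85 months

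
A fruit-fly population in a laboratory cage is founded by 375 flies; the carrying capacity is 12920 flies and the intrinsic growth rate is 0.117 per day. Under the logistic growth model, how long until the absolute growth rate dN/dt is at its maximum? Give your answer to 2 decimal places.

30.00 days

Logistic growth is fastest at N = K/2 = 6460.
A = (K − N₀)/N₀ = 33.453. Set K/(1 + A·e^(−rt)) = K/2 → A·e^(−rt) = 1.
e^(−0.117t) = 1/33.453 = 0.0298924, so t = ln(33.453)/0.117 = 3.5102/0.117 = 30.001.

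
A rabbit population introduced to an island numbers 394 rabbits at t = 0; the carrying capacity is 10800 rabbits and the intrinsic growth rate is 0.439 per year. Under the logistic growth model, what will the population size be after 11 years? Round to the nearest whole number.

8917 rabbits

A = (K − N₀)/N₀ = (10800 − 394)/394 = 26.411.
N(t) = K/(1 + A·e^(−rt)) = 10800/(1 + 26.411×e^(−0.439×11)).
e^(−4.829) = 0.0079945; denominator = 1 + 26.411×0.0079945 = 1.2111.
N = 10800/1.2111 = 8917.19.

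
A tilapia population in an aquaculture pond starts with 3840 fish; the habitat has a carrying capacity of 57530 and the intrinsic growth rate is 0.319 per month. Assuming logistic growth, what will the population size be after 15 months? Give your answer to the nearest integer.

A = (K − N₀)/N₀ = (57530 − 3840)/3840 = 13.982.
N(t) = K/(1 + A·e^(−rt)) = 57530/(1 + 13.982×e^(−0.319×15)).
e^(−4.785) = 0.0083541; denominator = 1 + 13.982×0.0083541 = 1.1168.
N = 57530/1.1168 = 51513.

51513 fish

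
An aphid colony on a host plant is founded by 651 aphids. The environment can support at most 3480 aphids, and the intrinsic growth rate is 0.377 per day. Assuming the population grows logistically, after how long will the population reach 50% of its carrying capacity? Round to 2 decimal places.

3.90 days

A = (K − N₀)/N₀ = (3480 − 651)/651 = 4.3456.
Solve 3480/(1 + 4.3456·e^(−0.377t)) = 1740: 1 + 4.3456·e^(−0.377t) = 2, so e^(−0.377t) = 0.230117.
−0.377·t = ln(0.230117) = -1.4692, so t = 1.4692/0.377 = 3.897.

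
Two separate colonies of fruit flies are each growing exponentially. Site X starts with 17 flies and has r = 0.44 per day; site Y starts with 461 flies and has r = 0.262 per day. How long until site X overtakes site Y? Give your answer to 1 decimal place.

18.5 days

Set 17·e^(0.44t) = 461·e^(0.262t).
e^((0.44 − 0.262)t) = 461/17 → e^(0.178·t) = 27.118.
0.178·t = ln(27.118) = 3.3002, so t = 3.3002/0.178 = 18.54.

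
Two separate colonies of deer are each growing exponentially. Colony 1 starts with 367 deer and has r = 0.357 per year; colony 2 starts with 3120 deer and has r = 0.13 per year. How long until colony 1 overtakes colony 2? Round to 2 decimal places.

9.43 years

Set 367·e^(0.357t) = 3120·e^(0.13t).
e^((0.357 − 0.13)t) = 3120/367 → e^(0.227·t) = 8.5014.
0.227·t = ln(8.5014) = 2.1402, so t = 2.1402/0.227 = 9.4283.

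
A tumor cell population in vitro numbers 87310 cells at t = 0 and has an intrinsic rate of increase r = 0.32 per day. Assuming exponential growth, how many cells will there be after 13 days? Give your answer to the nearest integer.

5594085 cells

N(t) = N₀·e^(rt) = 87310 × e^(0.32×13) = 87310 × e^4.16.
e^4.16 ≈ 64.072, so N ≈ 87310 × 64.072 = 5.594085×10^6.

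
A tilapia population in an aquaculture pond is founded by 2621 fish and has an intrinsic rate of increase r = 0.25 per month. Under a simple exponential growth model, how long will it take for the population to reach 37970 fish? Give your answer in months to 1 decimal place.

Set N₀·e^(rt) = 37970: e^(0.25·t) = 37970/2621 = 14.487.
0.25·t = ln(14.487) = 2.6732, so t = 2.6732/0.25 = 10.693.

10.7 months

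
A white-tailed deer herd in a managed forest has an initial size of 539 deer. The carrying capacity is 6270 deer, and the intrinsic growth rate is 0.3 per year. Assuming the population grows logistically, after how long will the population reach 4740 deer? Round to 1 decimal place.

A = (K − N₀)/N₀ = (6270 − 539)/539 = 10.633.
Solve 6270/(1 + 10.633·e^(−0.3t)) = 4740: 1 + 10.633·e^(−0.3t) = 1.3228, so e^(−0.3t) = 0.0303579.
−0.3·t = ln(0.0303579) = -3.4947, so t = 3.4947/0.3 = 11.649.

11.6 years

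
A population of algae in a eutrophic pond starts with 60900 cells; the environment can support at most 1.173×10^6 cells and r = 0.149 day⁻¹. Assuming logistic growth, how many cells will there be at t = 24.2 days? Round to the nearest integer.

784052 cells

A = (K − N₀)/N₀ = (1.173×10^6 − 60900)/60900 = 18.261.
N(t) = K/(1 + A·e^(−rt)) = 1.173×10^6/(1 + 18.261×e^(−0.149×24.2)).
e^(−3.606) = 0.027166; denominator = 1 + 18.261×0.027166 = 1.4961.
N = 1.173×10^6/1.4961 = 784052.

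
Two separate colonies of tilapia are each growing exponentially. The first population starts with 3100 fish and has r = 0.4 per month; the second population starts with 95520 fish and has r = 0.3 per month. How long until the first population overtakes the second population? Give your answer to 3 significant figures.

Set 3100·e^(0.4t) = 95520·e^(0.3t).
e^((0.4 − 0.3)t) = 95520/3100 → e^(0.1·t) = 30.813.
0.1·t = ln(30.813) = 3.4279, so t = 3.4279/0.1 = 34.279.

34.3 months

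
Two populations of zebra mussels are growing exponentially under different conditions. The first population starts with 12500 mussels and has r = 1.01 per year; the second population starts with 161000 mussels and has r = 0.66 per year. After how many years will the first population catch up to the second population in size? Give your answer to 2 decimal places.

7.30 years

Set 12500·e^(1.01t) = 161000·e^(0.66t).
e^((1.01 − 0.66)t) = 161000/12500 → e^(0.35·t) = 12.88.
0.35·t = ln(12.88) = 2.5557, so t = 2.5557/0.35 = 7.3019.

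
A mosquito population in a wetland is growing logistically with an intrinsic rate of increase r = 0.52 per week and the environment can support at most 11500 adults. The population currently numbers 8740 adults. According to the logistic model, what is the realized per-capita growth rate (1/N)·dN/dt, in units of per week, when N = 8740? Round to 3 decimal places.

0.125 per week

(1/N)·dN/dt = r(1 − N/K) = 0.52 × (1 − 8740/11500).
= 0.52 × 0.24 = 0.1248.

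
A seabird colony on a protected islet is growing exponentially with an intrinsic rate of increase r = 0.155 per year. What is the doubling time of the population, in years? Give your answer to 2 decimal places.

Doubling time t_d = ln(2)/r = 0.6931/0.155 = 4.4719.

4.47 years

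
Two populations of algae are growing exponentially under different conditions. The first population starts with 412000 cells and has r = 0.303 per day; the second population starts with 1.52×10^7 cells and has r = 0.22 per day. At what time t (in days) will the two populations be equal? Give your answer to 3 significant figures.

43.5 days

Set 412000·e^(0.303t) = 1.52×10^7·e^(0.22t).
e^((0.303 − 0.22)t) = 1.52×10^7/412000 → e^(0.083·t) = 36.893.
0.083·t = ln(36.893) = 3.608, so t = 3.608/0.083 = 43.47.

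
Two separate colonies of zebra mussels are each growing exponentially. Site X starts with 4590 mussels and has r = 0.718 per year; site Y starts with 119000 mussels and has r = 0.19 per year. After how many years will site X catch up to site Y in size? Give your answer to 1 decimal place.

Set 4590·e^(0.718t) = 119000·e^(0.19t).
e^((0.718 − 0.19)t) = 119000/4590 → e^(0.528·t) = 25.926.
0.528·t = ln(25.926) = 3.2552, so t = 3.2552/0.528 = 6.1652.

6.2 years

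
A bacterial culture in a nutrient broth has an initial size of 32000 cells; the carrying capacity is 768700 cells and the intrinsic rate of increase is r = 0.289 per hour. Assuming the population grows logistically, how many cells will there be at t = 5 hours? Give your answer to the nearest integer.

A = (K − N₀)/N₀ = (768700 − 32000)/32000 = 23.022.
N(t) = K/(1 + A·e^(−rt)) = 768700/(1 + 23.022×e^(−0.289×5)).
e^(−1.445) = 0.23575; denominator = 1 + 23.022×0.23575 = 6.4273.
N = 768700/6.4273 = 119599.

119599 cells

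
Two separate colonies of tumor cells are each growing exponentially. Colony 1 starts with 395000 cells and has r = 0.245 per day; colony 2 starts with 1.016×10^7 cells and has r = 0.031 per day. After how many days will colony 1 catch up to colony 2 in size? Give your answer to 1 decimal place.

15.2 days

Set 395000·e^(0.245t) = 1.016×10^7·e^(0.031t).
e^((0.245 − 0.031)t) = 1.016×10^7/395000 → e^(0.214·t) = 25.722.
0.214·t = ln(25.722) = 3.2473, so t = 3.2473/0.214 = 15.174.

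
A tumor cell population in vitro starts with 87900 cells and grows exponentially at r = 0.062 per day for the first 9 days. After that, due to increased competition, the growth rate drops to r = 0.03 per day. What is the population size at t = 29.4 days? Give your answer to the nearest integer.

283213 cells

Phase 1: N(9) = 87900·e^(0.062×9) = 87900·e^0.558 = 153577.
Phase 2 runs for 29.4 − 9 = 20.4 days at r = 0.03.
N(29.4) = 153577·e^(0.03×20.4) = 153577·e^0.612 = 283213.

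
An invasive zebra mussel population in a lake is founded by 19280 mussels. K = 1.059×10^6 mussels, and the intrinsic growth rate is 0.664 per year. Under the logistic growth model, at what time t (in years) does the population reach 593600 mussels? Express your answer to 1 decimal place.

6.4 years

A = (K − N₀)/N₀ = (1.059×10^6 − 19280)/19280 = 53.927.
Solve 1.059×10^6/(1 + 53.927·e^(−0.664t)) = 593600: 1 + 53.927·e^(−0.664t) = 1.784, so e^(−0.664t) = 0.0145386.
−0.664·t = ln(0.0145386) = -4.2309, so t = 4.2309/0.664 = 6.3719.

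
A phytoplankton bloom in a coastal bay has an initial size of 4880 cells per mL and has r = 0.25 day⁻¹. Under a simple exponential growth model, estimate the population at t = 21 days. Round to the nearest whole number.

N(t) = N₀·e^(rt) = 4880 × e^(0.25×21) = 4880 × e^5.25.
e^5.25 ≈ 190.57, so N ≈ 4880 × 190.57 = 929963.

929963 cells per mL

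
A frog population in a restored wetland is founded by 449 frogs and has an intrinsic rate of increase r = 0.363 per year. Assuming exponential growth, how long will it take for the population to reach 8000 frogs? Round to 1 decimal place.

Set N₀·e^(rt) = 8000: e^(0.363·t) = 8000/449 = 17.817.
0.363·t = ln(17.817) = 2.8802, so t = 2.8802/0.363 = 7.9344.

7.9 years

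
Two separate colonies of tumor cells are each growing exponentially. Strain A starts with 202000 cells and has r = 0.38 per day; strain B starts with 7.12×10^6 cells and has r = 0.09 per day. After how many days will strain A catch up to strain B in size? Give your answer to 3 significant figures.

12.3 days

Set 202000·e^(0.38t) = 7.12×10^6·e^(0.09t).
e^((0.38 − 0.09)t) = 7.12×10^6/202000 → e^(0.29·t) = 35.248.
0.29·t = ln(35.248) = 3.5624, so t = 3.5624/0.29 = 12.284.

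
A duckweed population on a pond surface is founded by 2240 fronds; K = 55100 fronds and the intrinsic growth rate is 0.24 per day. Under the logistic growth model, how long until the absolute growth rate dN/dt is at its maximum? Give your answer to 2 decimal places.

Logistic growth is fastest at N = K/2 = 27550.
A = (K − N₀)/N₀ = 23.598. Set K/(1 + A·e^(−rt)) = K/2 → A·e^(−rt) = 1.
e^(−0.24t) = 1/23.598 = 0.0423761, so t = ln(23.598)/0.24 = 3.1612/0.24 = 13.172.

13.17 days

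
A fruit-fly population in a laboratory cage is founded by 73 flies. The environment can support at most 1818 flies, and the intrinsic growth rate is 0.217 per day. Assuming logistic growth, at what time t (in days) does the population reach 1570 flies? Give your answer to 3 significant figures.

A = (K − N₀)/N₀ = (1818 − 73)/73 = 23.904.
Solve 1818/(1 + 23.904·e^(−0.217t)) = 1570: 1 + 23.904·e^(−0.217t) = 1.158, so e^(−0.217t) = 0.00660814.
−0.217·t = ln(0.00660814) = -5.0195, so t = 5.0195/0.217 = 23.131.

23.1 days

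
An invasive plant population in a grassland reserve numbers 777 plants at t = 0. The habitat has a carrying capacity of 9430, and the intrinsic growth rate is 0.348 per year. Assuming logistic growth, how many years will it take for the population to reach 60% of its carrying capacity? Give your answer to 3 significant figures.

8.09 years

A = (K − N₀)/N₀ = (9430 − 777)/777 = 11.136.
Solve 9430/(1 + 11.136·e^(−0.348t)) = 5658: 1 + 11.136·e^(−0.348t) = 1.6667, so e^(−0.348t) = 0.0598636.
−0.348·t = ln(0.0598636) = -2.8157, so t = 2.8157/0.348 = 8.0911.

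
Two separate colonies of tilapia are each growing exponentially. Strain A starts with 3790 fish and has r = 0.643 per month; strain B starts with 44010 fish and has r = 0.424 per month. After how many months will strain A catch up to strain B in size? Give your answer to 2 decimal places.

11.20 months

Set 3790·e^(0.643t) = 44010·e^(0.424t).
e^((0.643 − 0.424)t) = 44010/3790 → e^(0.219·t) = 11.612.
0.219·t = ln(11.612) = 2.4521, so t = 2.4521/0.219 = 11.197.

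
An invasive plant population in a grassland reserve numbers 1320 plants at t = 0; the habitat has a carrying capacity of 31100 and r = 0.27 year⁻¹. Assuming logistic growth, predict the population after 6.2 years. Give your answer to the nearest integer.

5946 plants

A = (K − N₀)/N₀ = (31100 − 1320)/1320 = 22.561.
N(t) = K/(1 + A·e^(−rt)) = 31100/(1 + 22.561×e^(−0.27×6.2)).
e^(−1.674) = 0.1875; denominator = 1 + 22.561×0.1875 = 5.23.
N = 31100/5.23 = 5946.45.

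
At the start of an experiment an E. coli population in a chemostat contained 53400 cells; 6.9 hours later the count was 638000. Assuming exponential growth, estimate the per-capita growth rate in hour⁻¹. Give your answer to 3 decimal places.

From N(t) = N₀·e^(rt): e^(r·6.9) = 638000/53400 = 11.948.
r·6.9 = ln(11.948) = 2.4805, so r = 2.4805/6.9 = 0.3595.

0.359 per hour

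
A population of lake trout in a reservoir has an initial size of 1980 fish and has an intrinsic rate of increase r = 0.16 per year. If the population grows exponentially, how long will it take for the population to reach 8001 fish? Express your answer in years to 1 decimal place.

Set N₀·e^(rt) = 8001: e^(0.16·t) = 8001/1980 = 4.0409.
0.16·t = ln(4.0409) = 1.3965, so t = 1.3965/0.16 = 8.7279.

8.7 years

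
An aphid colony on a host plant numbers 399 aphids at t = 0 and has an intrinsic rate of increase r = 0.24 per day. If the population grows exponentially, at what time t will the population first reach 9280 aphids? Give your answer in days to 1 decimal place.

13.1 days

Set N₀·e^(rt) = 9280: e^(0.24·t) = 9280/399 = 23.258.
0.24·t = ln(23.258) = 3.1467, so t = 3.1467/0.24 = 13.111.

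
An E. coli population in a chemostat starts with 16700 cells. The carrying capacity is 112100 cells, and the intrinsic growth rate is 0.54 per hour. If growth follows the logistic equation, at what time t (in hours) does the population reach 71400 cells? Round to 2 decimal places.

A = (K − N₀)/N₀ = (112100 − 16700)/16700 = 5.7126.
Solve 112100/(1 + 5.7126·e^(−0.54t)) = 71400: 1 + 5.7126·e^(−0.54t) = 1.57, so e^(−0.54t) = 0.0997848.
−0.54·t = ln(0.0997848) = -2.3047, so t = 2.3047/0.54 = 4.268.

4.27 hours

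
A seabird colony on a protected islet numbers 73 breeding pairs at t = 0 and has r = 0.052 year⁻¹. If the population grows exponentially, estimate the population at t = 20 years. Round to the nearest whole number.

207 breeding pairs

N(t) = N₀·e^(rt) = 73 × e^(0.052×20) = 73 × e^1.04.
e^1.04 ≈ 2.8292, so N ≈ 73 × 2.8292 = 206.533.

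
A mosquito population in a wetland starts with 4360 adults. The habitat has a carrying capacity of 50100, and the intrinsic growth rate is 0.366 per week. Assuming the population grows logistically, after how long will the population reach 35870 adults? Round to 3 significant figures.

A = (K − N₀)/N₀ = (50100 − 4360)/4360 = 10.491.
Solve 50100/(1 + 10.491·e^(−0.366t)) = 35870: 1 + 10.491·e^(−0.366t) = 1.3967, so e^(−0.366t) = 0.037815.
−0.366·t = ln(0.037815) = -3.2751, so t = 3.2751/0.366 = 8.9482.

8.95 weeks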